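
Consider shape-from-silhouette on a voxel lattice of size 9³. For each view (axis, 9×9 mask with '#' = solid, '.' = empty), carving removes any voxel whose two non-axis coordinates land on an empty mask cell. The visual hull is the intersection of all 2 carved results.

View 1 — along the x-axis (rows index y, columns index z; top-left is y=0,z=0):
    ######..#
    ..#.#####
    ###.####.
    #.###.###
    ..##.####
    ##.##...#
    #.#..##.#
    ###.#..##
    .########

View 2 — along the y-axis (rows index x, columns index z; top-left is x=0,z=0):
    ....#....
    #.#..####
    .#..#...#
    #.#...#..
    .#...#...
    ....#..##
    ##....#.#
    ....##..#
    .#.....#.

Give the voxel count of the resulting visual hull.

voxel count = 176

full grid |V| = 729
step 1: project along x, AND mask (57/81) → |grid| = 513
step 2: project along y, AND mask (27/81) → |grid| = 176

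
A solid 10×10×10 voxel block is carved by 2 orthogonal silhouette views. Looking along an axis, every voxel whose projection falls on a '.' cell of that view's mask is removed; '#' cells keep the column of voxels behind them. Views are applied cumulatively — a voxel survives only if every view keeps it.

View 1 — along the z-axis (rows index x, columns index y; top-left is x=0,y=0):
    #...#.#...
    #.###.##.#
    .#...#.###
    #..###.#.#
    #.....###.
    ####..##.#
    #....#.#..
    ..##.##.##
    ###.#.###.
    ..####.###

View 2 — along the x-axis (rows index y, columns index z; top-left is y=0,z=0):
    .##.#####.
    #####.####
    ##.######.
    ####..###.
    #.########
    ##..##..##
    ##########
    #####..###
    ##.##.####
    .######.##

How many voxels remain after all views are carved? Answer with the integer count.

before carving: 1000 voxels (10×10×10)
V1 z: intersect with XY mask (55 set) -- 550 left
V2 x: intersect with YZ mask (80 set) -- 438 left

remaining voxels: 438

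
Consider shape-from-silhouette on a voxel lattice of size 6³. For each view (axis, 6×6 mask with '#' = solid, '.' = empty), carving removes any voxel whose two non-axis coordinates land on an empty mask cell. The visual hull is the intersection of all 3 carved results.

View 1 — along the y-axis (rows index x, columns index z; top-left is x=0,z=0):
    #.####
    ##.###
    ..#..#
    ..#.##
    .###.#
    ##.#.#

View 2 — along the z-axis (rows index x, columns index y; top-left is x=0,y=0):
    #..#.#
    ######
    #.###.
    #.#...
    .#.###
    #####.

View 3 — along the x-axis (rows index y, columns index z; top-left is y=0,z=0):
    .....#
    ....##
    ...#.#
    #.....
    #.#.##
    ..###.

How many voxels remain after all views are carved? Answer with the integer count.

initial block: 6^3 = 216
[1] y-view keeps 23 columns → grid now 138
[2] z-view keeps 24 columns → grid now 95
[3] x-view keeps 13 columns → grid now 34

remaining voxels: 34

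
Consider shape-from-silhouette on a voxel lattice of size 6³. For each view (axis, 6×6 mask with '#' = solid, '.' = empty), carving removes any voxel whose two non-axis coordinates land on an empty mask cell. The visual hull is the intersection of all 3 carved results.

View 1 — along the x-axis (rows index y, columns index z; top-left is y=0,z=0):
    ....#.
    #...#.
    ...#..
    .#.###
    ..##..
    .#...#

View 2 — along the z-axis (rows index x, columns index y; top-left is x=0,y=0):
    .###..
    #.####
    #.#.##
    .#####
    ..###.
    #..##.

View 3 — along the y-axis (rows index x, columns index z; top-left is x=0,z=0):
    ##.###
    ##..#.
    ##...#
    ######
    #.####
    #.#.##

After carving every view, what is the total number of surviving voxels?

full grid |V| = 216
  1. axis=0 (YZ plane), |mask|=12  ⇒  voxels=72
  2. axis=2 (XY plane), |mask|=23  ⇒  voxels=48
  3. axis=1 (XZ plane), |mask|=26  ⇒  voxels=34

|visual hull| = 34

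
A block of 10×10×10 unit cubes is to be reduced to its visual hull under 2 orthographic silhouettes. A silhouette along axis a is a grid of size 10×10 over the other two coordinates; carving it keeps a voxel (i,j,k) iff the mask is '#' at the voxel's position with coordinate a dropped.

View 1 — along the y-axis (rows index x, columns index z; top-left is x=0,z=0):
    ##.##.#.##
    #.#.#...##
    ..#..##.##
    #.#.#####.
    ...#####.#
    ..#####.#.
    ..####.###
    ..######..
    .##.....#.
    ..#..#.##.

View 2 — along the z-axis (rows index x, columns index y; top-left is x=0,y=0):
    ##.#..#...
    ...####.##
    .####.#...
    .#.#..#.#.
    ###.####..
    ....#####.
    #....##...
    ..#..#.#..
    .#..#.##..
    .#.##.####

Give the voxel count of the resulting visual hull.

voxel count = 262

before carving: 1000 voxels (10×10×10)
carve view 1 (along y, XZ-mask fill 56/100): 560 voxels remain
carve view 2 (along z, XY-mask fill 48/100): 262 voxels remain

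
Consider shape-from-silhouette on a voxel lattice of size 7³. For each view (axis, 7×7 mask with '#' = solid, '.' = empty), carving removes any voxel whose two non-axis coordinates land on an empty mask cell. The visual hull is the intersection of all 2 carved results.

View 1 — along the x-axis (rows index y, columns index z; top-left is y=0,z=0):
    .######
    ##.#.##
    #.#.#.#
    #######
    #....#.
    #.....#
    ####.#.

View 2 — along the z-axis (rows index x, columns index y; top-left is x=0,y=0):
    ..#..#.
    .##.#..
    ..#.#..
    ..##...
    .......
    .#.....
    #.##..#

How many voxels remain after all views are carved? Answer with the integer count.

before carving: 343 voxels (7×7×7)
after view 1 [x-axis, 31 of 49 cells solid] → remaining = 217
after view 2 [z-axis, 14 of 49 cells solid] → remaining = 61

61 voxels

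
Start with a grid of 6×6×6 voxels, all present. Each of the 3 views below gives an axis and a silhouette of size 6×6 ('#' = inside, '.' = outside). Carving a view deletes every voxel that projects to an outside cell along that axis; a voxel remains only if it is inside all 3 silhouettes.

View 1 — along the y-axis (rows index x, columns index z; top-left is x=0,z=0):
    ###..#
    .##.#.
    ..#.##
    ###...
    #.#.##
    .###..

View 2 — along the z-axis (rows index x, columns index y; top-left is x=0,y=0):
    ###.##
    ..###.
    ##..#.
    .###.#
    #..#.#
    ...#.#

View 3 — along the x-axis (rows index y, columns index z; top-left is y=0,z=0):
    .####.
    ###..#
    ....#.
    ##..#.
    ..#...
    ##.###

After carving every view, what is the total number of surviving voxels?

full grid |V| = 216
V1 y: intersect with XZ mask (20 set) -- 120 left
V2 z: intersect with XY mask (20 set) -- 68 left
V3 x: intersect with YZ mask (18 set) -- 36 left

voxel count = 36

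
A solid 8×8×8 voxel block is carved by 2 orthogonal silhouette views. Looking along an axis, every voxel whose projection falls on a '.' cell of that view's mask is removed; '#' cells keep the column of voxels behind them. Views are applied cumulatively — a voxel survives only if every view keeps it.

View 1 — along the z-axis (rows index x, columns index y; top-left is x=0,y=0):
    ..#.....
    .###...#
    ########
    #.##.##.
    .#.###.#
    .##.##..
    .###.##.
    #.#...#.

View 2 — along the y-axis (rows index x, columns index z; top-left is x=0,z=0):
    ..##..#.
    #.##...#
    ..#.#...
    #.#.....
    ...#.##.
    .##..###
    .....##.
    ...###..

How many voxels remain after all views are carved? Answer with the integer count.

99 voxels

full grid |V| = 512
step 1: project along z, AND mask (35/64) → |grid| = 280
step 2: project along y, AND mask (24/64) → |grid| = 99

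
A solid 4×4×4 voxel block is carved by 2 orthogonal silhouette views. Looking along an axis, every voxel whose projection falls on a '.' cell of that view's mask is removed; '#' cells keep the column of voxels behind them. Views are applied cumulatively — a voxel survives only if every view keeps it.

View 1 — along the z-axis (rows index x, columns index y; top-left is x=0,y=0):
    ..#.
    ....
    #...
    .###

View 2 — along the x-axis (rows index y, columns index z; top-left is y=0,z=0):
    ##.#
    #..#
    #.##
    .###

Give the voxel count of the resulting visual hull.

|visual hull| = 14

before carving: 64 voxels (4×4×4)
step 1: project along z, AND mask (5/16) → |grid| = 20
step 2: project along x, AND mask (11/16) → |grid| = 14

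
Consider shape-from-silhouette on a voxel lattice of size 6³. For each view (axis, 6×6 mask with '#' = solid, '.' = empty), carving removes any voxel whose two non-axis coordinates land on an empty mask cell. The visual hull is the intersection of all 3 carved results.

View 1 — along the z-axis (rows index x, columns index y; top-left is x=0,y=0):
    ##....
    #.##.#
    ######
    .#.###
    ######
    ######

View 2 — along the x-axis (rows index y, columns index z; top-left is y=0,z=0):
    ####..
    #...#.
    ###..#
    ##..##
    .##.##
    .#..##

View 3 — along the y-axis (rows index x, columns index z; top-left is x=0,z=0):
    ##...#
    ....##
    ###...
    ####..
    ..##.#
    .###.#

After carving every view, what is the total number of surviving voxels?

47 voxels

initial block: 6^3 = 216
  1. axis=2 (XY plane), |mask|=28  ⇒  voxels=168
  2. axis=0 (YZ plane), |mask|=21  ⇒  voxels=97
  3. axis=1 (XZ plane), |mask|=19  ⇒  voxels=47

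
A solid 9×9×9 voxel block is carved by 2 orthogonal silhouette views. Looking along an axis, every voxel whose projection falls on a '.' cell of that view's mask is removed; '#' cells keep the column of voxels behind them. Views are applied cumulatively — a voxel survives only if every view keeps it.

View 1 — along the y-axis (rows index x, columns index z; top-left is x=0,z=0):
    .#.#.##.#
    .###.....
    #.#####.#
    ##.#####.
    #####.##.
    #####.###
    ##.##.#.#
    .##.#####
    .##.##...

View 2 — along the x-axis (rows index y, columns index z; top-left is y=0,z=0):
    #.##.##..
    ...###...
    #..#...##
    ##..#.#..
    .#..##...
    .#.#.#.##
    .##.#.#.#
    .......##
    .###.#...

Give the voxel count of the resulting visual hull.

voxel count = 214

before carving: 729 voxels (9×9×9)
V1 y: intersect with XZ mask (54 set) -- 486 left
V2 x: intersect with YZ mask (35 set) -- 214 left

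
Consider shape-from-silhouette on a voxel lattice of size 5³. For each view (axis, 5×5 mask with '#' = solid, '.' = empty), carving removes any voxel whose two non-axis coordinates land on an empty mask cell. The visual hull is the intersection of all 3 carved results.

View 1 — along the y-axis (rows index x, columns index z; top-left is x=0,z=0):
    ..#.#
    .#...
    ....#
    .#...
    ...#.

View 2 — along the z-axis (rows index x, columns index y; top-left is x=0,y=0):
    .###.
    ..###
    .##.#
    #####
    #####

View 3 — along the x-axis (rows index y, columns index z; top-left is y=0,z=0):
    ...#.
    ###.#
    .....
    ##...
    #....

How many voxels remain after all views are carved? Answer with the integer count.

full grid |V| = 125
after view 1 [y-axis, 6 of 25 cells solid] → remaining = 30
after view 2 [z-axis, 19 of 25 cells solid] → remaining = 22
after view 3 [x-axis, 8 of 25 cells solid] → remaining = 7

|visual hull| = 7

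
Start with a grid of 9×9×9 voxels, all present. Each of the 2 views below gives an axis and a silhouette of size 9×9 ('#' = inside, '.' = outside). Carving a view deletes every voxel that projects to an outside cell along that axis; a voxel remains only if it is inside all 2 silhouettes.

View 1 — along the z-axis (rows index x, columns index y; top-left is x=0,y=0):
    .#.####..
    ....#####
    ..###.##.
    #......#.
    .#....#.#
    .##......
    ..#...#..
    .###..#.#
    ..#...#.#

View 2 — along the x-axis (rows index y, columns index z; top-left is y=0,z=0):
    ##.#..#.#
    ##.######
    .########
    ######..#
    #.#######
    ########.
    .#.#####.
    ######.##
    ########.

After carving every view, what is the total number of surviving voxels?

initial block: 9^3 = 729
V1 z: intersect with XY mask (32 set) -- 288 left
V2 x: intersect with YZ mask (66 set) -- 236 left

236 voxels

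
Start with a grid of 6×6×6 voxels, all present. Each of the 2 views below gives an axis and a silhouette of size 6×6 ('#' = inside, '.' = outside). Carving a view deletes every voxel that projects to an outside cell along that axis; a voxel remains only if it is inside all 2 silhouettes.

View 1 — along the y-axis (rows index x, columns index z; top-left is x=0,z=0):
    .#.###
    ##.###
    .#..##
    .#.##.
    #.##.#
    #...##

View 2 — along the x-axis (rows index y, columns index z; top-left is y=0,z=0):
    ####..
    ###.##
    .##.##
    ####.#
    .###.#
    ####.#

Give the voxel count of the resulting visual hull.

voxel count = 93

full grid |V| = 216
[1] y-view keeps 22 columns → grid now 132
[2] x-view keeps 27 columns → grid now 93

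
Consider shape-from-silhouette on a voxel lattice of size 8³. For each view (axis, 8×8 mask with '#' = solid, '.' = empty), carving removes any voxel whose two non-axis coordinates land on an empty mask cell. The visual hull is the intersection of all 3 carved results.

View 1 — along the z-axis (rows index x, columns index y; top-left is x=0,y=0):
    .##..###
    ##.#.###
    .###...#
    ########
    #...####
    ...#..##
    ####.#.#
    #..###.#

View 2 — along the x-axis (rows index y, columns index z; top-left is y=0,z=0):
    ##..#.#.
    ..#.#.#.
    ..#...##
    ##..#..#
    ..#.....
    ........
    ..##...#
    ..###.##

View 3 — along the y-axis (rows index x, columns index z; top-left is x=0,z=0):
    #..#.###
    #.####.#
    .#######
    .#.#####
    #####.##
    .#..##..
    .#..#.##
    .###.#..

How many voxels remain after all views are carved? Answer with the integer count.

before carving: 512 voxels (8×8×8)
[1] z-view keeps 42 columns → grid now 336
[2] x-view keeps 23 columns → grid now 129
[3] y-view keeps 42 columns → grid now 86

|visual hull| = 86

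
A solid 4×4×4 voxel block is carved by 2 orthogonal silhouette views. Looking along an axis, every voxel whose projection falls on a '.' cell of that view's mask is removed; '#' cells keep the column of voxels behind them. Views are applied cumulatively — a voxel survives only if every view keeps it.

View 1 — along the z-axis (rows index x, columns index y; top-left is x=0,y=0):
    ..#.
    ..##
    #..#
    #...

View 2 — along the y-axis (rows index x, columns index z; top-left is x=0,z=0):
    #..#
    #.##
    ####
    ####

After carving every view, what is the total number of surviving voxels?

full grid |V| = 64
after view 1 [z-axis, 6 of 16 cells solid] → remaining = 24
after view 2 [y-axis, 13 of 16 cells solid] → remaining = 20

20 voxels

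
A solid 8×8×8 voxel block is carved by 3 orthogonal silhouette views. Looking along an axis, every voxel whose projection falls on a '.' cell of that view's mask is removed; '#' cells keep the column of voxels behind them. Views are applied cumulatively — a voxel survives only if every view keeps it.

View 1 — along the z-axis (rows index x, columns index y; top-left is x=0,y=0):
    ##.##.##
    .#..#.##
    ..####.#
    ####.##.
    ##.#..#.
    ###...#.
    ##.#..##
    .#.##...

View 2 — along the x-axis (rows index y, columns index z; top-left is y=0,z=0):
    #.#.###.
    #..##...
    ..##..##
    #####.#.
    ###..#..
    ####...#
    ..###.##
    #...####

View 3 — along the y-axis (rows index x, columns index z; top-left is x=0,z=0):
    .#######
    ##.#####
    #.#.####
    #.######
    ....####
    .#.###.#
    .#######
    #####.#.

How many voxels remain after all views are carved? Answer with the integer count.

full grid |V| = 512
[1] z-view keeps 37 columns → grid now 296
[2] x-view keeps 37 columns → grid now 170
[3] y-view keeps 49 columns → grid now 132

remaining voxels: 132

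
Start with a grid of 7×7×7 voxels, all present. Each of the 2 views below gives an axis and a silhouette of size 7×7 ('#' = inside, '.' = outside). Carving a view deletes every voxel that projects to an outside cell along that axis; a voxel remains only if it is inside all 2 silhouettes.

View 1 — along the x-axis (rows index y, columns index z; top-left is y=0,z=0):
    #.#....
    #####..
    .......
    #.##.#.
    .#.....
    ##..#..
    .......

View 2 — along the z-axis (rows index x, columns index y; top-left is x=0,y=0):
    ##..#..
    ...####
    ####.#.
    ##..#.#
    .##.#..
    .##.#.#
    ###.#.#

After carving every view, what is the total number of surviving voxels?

before carving: 343 voxels (7×7×7)
after view 1 [x-axis, 15 of 49 cells solid] → remaining = 105
after view 2 [z-axis, 28 of 49 cells solid] → remaining = 58

58 voxels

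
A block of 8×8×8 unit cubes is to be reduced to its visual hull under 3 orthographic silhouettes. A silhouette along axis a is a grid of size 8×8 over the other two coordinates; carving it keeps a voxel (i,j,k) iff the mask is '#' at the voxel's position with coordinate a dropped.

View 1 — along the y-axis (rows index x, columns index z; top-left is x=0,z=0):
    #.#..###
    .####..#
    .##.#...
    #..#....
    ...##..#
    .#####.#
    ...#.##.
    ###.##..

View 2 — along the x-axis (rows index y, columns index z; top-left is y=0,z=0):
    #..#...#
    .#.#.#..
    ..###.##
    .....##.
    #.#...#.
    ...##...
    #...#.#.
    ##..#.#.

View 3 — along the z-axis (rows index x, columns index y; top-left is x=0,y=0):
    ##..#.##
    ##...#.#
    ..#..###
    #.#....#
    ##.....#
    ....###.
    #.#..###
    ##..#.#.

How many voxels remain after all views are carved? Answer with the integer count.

before carving: 512 voxels (8×8×8)
carve view 1 (along y, XZ-mask fill 32/64): 256 voxels remain
carve view 2 (along x, YZ-mask fill 25/64): 96 voxels remain
carve view 3 (along z, XY-mask fill 31/64): 49 voxels remain

|visual hull| = 49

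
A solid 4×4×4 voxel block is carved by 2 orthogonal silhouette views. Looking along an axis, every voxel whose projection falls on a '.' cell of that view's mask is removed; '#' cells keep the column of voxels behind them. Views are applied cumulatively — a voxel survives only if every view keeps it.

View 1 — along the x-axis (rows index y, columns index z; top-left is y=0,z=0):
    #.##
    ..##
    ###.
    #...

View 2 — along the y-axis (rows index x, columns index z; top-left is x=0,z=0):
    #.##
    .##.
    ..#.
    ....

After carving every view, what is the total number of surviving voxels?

initial block: 4^3 = 64
  1. axis=0 (YZ plane), |mask|=9  ⇒  voxels=36
  2. axis=1 (XZ plane), |mask|=6  ⇒  voxels=15

remaining voxels: 15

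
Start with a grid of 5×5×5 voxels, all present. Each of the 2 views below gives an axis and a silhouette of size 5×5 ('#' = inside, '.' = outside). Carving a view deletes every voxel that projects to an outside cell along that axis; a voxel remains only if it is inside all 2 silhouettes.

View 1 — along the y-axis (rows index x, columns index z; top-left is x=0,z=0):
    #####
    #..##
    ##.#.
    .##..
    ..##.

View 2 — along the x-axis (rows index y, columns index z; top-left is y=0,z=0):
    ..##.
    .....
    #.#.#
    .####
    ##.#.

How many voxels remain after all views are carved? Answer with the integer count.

|visual hull| = 37

before carving: 125 voxels (5×5×5)
after view 1 [y-axis, 15 of 25 cells solid] → remaining = 75
after view 2 [x-axis, 12 of 25 cells solid] → remaining = 37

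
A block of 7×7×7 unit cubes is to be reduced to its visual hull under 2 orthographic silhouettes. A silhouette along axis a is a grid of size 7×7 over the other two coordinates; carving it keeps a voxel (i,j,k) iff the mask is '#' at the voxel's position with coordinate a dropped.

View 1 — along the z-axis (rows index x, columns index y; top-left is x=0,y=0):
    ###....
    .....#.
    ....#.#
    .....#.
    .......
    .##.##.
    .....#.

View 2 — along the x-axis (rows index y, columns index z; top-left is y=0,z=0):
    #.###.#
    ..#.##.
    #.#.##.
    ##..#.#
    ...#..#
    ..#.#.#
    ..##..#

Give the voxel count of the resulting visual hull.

full grid |V| = 343
  1. axis=2 (XY plane), |mask|=12  ⇒  voxels=84
  2. axis=0 (YZ plane), |mask|=24  ⇒  voxels=38

voxel count = 38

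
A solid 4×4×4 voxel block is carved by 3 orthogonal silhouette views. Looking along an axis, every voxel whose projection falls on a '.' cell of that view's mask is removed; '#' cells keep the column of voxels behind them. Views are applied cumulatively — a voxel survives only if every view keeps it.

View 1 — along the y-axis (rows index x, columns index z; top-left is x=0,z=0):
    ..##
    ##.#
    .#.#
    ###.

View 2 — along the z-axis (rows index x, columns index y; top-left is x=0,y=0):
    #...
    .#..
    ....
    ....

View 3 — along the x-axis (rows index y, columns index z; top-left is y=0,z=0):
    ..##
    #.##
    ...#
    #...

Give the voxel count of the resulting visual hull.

before carving: 64 voxels (4×4×4)
step 1: project along y, AND mask (10/16) → |grid| = 40
step 2: project along z, AND mask (2/16) → |grid| = 5
step 3: project along x, AND mask (7/16) → |grid| = 4

remaining voxels: 4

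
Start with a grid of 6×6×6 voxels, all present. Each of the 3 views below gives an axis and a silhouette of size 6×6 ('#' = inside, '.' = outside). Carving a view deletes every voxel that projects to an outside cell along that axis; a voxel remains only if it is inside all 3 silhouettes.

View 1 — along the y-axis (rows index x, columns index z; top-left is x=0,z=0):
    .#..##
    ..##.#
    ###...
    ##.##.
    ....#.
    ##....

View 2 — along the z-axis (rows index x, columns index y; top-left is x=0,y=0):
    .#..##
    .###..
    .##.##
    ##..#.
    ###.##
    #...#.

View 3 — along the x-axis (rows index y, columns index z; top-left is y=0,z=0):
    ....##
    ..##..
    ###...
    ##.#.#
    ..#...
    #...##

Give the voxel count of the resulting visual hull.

before carving: 216 voxels (6×6×6)
carve view 1 (along y, XZ-mask fill 16/36): 96 voxels remain
carve view 2 (along z, XY-mask fill 20/36): 51 voxels remain
carve view 3 (along x, YZ-mask fill 15/36): 17 voxels remain

|visual hull| = 17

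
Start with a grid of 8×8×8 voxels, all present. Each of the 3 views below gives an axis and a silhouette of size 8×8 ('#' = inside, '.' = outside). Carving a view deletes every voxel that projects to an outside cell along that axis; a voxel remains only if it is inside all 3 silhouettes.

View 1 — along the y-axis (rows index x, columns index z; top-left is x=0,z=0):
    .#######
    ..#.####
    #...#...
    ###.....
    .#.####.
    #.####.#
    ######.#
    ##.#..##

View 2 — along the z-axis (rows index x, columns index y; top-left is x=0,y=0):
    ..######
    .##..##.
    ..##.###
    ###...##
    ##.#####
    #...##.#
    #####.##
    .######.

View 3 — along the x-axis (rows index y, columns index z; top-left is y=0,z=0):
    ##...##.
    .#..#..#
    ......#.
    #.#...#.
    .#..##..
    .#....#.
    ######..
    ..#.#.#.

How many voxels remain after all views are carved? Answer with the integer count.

remaining voxels: 87

full grid |V| = 512
[1] y-view keeps 40 columns → grid now 320
[2] z-view keeps 44 columns → grid now 225
[3] x-view keeps 25 columns → grid now 87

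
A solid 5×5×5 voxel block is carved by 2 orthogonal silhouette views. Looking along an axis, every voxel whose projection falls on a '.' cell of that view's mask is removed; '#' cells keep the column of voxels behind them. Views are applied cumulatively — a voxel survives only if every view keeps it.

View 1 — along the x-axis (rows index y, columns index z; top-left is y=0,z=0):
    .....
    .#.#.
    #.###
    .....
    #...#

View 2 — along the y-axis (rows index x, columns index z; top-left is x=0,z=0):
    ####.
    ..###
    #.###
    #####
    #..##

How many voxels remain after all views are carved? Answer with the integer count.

start: 5×5×5 = 125 voxels
after view 1 [x-axis, 8 of 25 cells solid] → remaining = 40
after view 2 [y-axis, 19 of 25 cells solid] → remaining = 32

|visual hull| = 32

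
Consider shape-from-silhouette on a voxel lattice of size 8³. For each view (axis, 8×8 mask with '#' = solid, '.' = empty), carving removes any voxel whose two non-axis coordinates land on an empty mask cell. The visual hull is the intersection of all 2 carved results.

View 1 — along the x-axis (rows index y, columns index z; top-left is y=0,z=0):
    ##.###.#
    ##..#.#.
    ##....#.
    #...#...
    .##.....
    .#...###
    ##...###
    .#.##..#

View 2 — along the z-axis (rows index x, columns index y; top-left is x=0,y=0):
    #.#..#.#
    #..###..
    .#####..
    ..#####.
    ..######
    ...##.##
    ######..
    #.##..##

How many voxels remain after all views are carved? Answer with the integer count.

|visual hull| = 136

before carving: 512 voxels (8×8×8)
[1] x-view keeps 30 columns → grid now 240
[2] z-view keeps 39 columns → grid now 136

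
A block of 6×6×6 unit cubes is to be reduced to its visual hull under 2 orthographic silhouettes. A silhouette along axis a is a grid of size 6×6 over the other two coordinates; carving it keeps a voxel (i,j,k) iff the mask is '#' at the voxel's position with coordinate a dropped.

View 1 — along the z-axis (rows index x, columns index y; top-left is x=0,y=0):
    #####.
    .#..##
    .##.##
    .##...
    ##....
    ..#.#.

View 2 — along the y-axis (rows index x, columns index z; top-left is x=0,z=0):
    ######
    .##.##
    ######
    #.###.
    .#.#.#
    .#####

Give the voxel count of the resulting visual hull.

start: 6×6×6 = 216 voxels
step 1: project along z, AND mask (18/36) → |grid| = 108
step 2: project along y, AND mask (28/36) → |grid| = 90

|visual hull| = 90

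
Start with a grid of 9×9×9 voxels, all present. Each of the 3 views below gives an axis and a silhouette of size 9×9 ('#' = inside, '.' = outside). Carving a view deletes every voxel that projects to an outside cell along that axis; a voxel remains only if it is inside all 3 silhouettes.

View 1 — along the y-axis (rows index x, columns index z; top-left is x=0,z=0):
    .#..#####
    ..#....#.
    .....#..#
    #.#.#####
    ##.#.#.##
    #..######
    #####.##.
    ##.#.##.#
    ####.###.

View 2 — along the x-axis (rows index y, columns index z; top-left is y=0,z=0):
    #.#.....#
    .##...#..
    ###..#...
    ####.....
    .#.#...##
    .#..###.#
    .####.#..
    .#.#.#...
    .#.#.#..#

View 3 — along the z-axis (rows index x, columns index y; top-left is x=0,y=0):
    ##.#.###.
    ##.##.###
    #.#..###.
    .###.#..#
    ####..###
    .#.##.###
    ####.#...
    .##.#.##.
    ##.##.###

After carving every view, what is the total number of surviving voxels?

start: 9×9×9 = 729 voxels
  1. axis=1 (XZ plane), |mask|=50  ⇒  voxels=450
  2. axis=0 (YZ plane), |mask|=35  ⇒  voxels=188
  3. axis=2 (XY plane), |mask|=53  ⇒  voxels=120

voxel count = 120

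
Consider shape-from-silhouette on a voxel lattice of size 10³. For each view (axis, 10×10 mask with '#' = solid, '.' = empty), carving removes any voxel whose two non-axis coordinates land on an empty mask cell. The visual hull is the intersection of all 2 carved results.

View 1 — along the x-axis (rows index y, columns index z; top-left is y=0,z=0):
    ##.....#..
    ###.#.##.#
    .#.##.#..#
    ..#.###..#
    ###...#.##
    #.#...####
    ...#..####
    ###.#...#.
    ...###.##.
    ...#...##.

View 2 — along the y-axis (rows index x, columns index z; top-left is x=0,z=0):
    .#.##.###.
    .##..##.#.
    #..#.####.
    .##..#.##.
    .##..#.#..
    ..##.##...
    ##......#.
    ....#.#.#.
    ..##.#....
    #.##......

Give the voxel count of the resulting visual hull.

start: 10×10×10 = 1000 voxels
after view 1 [x-axis, 50 of 100 cells solid] → remaining = 500
after view 2 [y-axis, 42 of 100 cells solid] → remaining = 202

remaining voxels: 202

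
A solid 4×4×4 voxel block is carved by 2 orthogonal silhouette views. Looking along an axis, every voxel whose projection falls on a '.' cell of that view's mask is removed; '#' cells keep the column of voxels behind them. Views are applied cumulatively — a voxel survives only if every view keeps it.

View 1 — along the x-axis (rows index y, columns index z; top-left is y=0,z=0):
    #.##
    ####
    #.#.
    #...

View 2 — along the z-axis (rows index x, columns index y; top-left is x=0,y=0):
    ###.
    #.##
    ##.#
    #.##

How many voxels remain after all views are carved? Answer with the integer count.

start: 4×4×4 = 64 voxels
carve view 1 (along x, YZ-mask fill 10/16): 40 voxels remain
carve view 2 (along z, XY-mask fill 12/16): 29 voxels remain

voxel count = 29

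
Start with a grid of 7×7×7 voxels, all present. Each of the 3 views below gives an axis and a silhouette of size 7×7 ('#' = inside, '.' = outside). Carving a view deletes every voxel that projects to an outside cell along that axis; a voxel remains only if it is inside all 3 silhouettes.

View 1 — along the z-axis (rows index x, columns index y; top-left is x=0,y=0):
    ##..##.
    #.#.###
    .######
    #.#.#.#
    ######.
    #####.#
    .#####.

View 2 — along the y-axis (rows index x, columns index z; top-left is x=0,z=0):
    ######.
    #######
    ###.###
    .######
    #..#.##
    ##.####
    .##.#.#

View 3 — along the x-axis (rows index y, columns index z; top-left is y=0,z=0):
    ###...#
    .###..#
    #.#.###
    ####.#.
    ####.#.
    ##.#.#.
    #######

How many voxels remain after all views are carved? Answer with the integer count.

remaining voxels: 133

start: 7×7×7 = 343 voxels
step 1: project along z, AND mask (36/49) → |grid| = 252
step 2: project along y, AND mask (39/49) → |grid| = 199
step 3: project along x, AND mask (34/49) → |grid| = 133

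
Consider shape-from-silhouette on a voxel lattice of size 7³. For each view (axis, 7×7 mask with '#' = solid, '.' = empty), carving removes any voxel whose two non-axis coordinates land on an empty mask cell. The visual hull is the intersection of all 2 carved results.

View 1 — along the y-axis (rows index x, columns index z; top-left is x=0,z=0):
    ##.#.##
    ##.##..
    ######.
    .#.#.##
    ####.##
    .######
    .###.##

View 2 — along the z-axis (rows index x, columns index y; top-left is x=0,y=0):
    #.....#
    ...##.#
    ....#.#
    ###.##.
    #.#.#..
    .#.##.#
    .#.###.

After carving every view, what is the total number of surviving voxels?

voxel count = 116

before carving: 343 voxels (7×7×7)
step 1: project along y, AND mask (36/49) → |grid| = 252
step 2: project along z, AND mask (23/49) → |grid| = 116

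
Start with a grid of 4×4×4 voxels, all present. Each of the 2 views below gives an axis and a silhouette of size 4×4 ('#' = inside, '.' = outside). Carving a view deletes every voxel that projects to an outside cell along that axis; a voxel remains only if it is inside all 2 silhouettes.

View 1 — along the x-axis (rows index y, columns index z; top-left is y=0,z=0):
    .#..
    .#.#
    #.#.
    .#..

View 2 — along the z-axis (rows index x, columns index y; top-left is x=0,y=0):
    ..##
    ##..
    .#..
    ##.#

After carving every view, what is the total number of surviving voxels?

full grid |V| = 64
after view 1 [x-axis, 6 of 16 cells solid] → remaining = 24
after view 2 [z-axis, 8 of 16 cells solid] → remaining = 12

remaining voxels: 12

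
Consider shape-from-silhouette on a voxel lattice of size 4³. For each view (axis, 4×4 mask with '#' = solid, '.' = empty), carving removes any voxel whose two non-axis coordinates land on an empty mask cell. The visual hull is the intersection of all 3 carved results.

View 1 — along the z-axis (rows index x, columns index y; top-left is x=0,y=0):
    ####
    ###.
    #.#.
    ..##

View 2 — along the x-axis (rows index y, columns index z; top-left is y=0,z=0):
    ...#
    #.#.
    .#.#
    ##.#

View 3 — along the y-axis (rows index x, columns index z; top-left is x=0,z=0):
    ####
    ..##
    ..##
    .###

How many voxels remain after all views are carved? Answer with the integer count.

17 voxels

full grid |V| = 64
carve view 1 (along z, XY-mask fill 11/16): 44 voxels remain
carve view 2 (along x, YZ-mask fill 8/16): 21 voxels remain
carve view 3 (along y, XZ-mask fill 11/16): 17 voxels remain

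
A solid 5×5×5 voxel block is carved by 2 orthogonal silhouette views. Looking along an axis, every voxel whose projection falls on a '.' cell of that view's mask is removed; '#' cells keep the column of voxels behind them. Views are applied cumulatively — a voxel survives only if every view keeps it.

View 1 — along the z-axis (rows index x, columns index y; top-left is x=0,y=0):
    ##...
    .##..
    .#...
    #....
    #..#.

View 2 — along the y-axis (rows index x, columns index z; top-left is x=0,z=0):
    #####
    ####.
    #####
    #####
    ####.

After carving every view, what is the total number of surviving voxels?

|visual hull| = 36

start: 5×5×5 = 125 voxels
[1] z-view keeps 8 columns → grid now 40
[2] y-view keeps 23 columns → grid now 36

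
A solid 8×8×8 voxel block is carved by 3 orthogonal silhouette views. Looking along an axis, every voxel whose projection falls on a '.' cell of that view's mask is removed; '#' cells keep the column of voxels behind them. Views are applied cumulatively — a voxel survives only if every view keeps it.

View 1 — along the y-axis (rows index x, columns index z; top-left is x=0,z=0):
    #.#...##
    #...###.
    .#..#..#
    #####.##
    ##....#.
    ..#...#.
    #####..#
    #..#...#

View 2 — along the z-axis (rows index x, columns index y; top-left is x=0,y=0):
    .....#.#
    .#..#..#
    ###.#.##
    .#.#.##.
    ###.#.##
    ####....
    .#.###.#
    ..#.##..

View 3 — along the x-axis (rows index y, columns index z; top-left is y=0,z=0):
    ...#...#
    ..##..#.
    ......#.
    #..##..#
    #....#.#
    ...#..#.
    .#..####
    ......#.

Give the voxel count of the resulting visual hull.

full grid |V| = 512
  1. axis=1 (XZ plane), |mask|=32  ⇒  voxels=256
  2. axis=2 (XY plane), |mask|=33  ⇒  voxels=131
  3. axis=0 (YZ plane), |mask|=21  ⇒  voxels=45

voxel count = 45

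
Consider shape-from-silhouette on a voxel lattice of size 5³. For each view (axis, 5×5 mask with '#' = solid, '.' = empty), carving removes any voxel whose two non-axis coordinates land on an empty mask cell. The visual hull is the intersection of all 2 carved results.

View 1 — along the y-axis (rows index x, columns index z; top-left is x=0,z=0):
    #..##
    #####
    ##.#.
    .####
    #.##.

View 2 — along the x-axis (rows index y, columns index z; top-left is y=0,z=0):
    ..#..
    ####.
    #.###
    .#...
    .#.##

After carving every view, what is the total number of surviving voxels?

|visual hull| = 47

full grid |V| = 125
after view 1 [y-axis, 18 of 25 cells solid] → remaining = 90
after view 2 [x-axis, 13 of 25 cells solid] → remaining = 47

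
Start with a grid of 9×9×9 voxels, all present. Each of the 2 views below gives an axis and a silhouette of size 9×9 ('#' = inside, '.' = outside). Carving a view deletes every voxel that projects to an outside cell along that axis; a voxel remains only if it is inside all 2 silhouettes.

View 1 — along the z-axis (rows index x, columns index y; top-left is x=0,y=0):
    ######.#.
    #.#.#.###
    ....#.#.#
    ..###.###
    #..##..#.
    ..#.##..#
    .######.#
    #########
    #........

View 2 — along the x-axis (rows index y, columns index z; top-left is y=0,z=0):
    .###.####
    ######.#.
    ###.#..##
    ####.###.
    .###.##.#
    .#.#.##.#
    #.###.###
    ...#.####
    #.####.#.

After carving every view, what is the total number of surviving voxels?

291 voxels

full grid |V| = 729
[1] z-view keeps 47 columns → grid now 423
[2] x-view keeps 56 columns → grid now 291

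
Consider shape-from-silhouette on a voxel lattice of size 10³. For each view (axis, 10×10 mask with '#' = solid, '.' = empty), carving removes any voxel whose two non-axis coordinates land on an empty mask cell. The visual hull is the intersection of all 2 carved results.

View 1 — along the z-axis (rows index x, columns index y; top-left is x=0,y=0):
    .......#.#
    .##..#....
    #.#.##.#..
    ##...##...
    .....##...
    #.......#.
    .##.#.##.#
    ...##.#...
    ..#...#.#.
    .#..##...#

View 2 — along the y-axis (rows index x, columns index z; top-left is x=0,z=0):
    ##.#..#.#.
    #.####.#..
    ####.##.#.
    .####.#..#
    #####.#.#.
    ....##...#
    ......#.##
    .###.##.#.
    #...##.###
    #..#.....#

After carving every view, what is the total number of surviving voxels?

voxel count = 173

full grid |V| = 1000
after view 1 [z-axis, 34 of 100 cells solid] → remaining = 340
after view 2 [y-axis, 52 of 100 cells solid] → remaining = 173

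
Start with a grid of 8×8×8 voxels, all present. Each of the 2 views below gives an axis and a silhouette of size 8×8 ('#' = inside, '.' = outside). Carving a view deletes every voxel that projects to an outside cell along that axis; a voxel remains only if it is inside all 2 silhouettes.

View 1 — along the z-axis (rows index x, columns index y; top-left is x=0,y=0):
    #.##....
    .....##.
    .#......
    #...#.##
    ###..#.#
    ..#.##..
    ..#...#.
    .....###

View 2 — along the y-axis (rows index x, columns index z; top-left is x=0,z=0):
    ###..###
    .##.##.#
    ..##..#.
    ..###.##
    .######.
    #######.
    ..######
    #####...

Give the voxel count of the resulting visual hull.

|visual hull| = 129

start: 8×8×8 = 512 voxels
carve view 1 (along z, XY-mask fill 23/64): 184 voxels remain
carve view 2 (along y, XZ-mask fill 43/64): 129 voxels remain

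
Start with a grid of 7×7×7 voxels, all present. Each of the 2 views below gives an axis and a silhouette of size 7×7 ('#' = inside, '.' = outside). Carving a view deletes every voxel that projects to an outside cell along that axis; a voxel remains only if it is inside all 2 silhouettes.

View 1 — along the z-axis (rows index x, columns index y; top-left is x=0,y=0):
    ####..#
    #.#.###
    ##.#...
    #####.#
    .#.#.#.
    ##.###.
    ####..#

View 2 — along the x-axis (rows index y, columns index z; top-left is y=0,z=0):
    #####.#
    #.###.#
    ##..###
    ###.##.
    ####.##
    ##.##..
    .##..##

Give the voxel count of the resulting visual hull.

voxel count = 162

full grid |V| = 343
[1] z-view keeps 32 columns → grid now 224
[2] x-view keeps 35 columns → grid now 162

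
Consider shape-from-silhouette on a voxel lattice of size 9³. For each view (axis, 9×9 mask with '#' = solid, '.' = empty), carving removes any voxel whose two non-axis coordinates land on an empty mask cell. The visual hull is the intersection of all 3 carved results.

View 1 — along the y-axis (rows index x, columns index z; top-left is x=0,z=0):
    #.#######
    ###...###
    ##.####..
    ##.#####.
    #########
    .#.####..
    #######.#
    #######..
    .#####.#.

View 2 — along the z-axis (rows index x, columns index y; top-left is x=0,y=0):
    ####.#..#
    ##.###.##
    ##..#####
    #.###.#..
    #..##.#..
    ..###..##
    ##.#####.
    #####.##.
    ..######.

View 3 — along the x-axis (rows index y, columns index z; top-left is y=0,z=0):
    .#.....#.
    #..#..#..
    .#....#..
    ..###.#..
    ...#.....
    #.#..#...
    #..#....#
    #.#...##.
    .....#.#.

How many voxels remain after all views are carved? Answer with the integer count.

full grid |V| = 729
  1. axis=1 (XZ plane), |mask|=62  ⇒  voxels=558
  2. axis=2 (XY plane), |mask|=54  ⇒  voxels=369
  3. axis=0 (YZ plane), |mask|=24  ⇒  voxels=111

|visual hull| = 111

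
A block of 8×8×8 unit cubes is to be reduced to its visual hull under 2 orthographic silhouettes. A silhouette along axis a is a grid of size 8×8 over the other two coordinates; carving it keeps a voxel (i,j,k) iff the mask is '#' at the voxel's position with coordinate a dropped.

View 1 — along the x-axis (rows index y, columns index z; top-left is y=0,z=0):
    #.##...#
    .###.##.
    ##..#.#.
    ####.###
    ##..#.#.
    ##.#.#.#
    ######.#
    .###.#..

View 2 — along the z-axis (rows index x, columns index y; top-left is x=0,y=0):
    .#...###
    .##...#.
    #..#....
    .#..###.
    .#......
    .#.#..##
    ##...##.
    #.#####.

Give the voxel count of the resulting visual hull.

start: 8×8×8 = 512 voxels
  1. axis=0 (YZ plane), |mask|=40  ⇒  voxels=320
  2. axis=2 (XY plane), |mask|=28  ⇒  voxels=149

remaining voxels: 149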